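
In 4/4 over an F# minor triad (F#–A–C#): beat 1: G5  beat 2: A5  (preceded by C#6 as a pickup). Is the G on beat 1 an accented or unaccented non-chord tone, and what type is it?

The harmony at that moment is F# minor triad (F#, A, C#); G5 is not a chord tone.
It is approached by leap down from C#6 and left by step up to A5.
Leap in, step out — an appoggiatura.
It falls on the downbeat, so it is accented.

Accented appoggiatura.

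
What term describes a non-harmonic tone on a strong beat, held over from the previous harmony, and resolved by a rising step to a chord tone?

Approach: by preparation — the pitch is first a chord tone, then held (tied or repeated) while the harmony changes under it. Departure: up by step. Metric position: strong.
A prepared dissonance that resolves upward by step — a retardation. (The same figure resolving downward would be a suspension.)

Retardation.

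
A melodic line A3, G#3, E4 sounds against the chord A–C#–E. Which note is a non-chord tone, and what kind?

G#3 is an escape tone.

The harmony at that moment is A major triad (A, C#, E); G#3 is not a chord tone.
It is approached by step down from A3 and left by leap up to E4.
Step in, leap out — an escape tone.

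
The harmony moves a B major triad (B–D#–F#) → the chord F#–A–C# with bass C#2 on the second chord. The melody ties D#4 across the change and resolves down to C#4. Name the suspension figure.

9–8 suspension.

At the second chord the bass is C#2. The suspended D#4 lies a ninth above the bass; after resolving down by step to C#4, the interval above the bass becomes an octave.
Suspension figures are named by those two intervals: 9–8.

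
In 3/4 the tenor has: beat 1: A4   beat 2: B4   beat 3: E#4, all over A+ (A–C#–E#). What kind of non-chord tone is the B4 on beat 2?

Escape tone.

The harmony at that moment is A augmented triad (A, C#, E#); B4 is not a chord tone.
It is approached by step up from A4 and left by leap down to E#4.
Step in, leap out, on a weak beat — an escape tone.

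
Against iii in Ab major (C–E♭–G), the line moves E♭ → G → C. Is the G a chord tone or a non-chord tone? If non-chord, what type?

C minor triad contains C, E♭, G; G is the fifth, so it is a chord tone.

Chord tone (the fifth of C minor triad).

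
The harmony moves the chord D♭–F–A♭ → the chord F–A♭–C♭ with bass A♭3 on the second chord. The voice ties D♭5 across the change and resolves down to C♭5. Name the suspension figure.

At the second chord the bass is A♭3. The suspended D♭5 lies a fourth above the bass; after resolving down by step to C♭5, the interval above the bass becomes a third.
Suspension figures are named by those two intervals: 4–3.

4–3 suspension.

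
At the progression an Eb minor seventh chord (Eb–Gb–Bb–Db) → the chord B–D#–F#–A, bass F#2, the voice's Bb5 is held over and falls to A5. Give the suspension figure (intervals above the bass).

4–3 suspension.

At the second chord the bass is F#2. The suspended Bb5 lies a fourth above the bass; after resolving down by step to A5, the interval above the bass becomes a third.
Suspension figures are named by those two intervals: 4–3.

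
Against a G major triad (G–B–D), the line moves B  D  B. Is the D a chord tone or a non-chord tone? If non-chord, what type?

Chord tone (the fifth of G major triad).

G major triad contains G, B, D; D is the fifth, so it is a chord tone.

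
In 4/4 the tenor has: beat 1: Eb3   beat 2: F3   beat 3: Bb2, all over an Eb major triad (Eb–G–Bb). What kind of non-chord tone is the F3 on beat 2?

The harmony at that moment is Eb major triad (Eb, G, Bb); F3 is not a chord tone.
It is approached by step up from Eb3 and left by leap down to Bb2.
Step in, leap out, on a weak beat — an escape tone.

Escape tone.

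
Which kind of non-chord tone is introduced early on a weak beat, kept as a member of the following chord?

Approach: ahead of the chord change (typically by step), so it is dissonant against the current harmony. Departure: none — the same pitch is restated or held and is a chord tone of the new harmony.
Dissonant first, consonant once the harmony catches up: the note simply arrives early — an anticipation. (The reverse timing, consonant first and dissonant after the change, would be a suspension or retardation.)

Anticipation.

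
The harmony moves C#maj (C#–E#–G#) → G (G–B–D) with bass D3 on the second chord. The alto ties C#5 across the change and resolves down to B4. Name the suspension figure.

At the second chord the bass is D3. The suspended C#5 lies a seventh above the bass; after resolving down by step to B4, the interval above the bass becomes a sixth.
Suspension figures are named by those two intervals: 7–6.

7–6 suspension.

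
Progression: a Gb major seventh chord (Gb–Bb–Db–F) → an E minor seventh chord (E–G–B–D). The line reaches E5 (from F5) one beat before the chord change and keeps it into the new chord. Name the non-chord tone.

E5 is an anticipation.

The harmony at that moment is Gb major seventh chord (Gb, Bb, Db, F); E5 is not a chord tone.
It is approached by step down from F5 and then sustained as the same pitch into the next harmony.
Arriving early and becoming a chord tone when the harmony changes — an anticipation.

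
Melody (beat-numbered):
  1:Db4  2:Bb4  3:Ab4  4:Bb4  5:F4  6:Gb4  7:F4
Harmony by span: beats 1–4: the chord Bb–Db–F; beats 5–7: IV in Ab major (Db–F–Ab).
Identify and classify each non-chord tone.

The harmony at that moment is Bb minor triad (Bb, Db, F); Ab4 is not a chord tone.
It is approached by step down from Bb4 and left by step up to Bb4.
Step away and step back to the same note — a neighbor tone (lower neighbor).
The harmony at that moment is Db major triad (Db, F, Ab); Gb4 is not a chord tone.
It is approached by step up from F4 and left by step down to F4.
Step away and step back to the same note — a neighbor tone (upper neighbor).

Ab4 (beat 3) — neighbor tone; Gb4 (beat 6) — neighbor tone.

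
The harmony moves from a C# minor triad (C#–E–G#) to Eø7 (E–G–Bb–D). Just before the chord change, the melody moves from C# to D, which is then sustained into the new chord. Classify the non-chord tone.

The harmony at that moment is C# minor triad (C#, E, G#); D is not a chord tone.
It is approached by step up from C# and then sustained as the same pitch into the next harmony.
Arriving early and becoming a chord tone when the harmony changes — an anticipation.

D is an anticipation.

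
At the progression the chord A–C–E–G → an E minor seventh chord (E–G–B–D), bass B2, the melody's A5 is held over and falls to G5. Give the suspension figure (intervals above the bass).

At the second chord the bass is B2. The suspended A5 lies a seventh above the bass; after resolving down by step to G5, the interval above the bass becomes a sixth.
Suspension figures are named by those two intervals: 7–6.

7–6 suspension.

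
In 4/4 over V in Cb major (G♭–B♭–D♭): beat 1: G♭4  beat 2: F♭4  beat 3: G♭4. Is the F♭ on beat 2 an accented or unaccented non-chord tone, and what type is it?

Unaccented neighbor tone.

The harmony at that moment is G♭ major triad (G♭, B♭, D♭); F♭4 is not a chord tone.
It is approached by step down from G♭4 and left by step up to G♭4.
Step away and step back to the same note — a neighbor tone (lower neighbor).
It falls on a weak beat, so it is unaccented.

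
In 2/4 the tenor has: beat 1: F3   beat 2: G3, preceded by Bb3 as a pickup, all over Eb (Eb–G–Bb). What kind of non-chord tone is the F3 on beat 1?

Appoggiatura.

The harmony at that moment is Eb major triad (Eb, G, Bb); F3 is not a chord tone.
It is approached by leap down from Bb3 and left by step up to G3.
Leap in, step out, metrically accented — an appoggiatura.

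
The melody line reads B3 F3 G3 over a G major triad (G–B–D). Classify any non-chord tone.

F3 is an appoggiatura.

The harmony at that moment is G major triad (G, B, D); F3 is not a chord tone.
It is approached by leap down from B3 and left by step up to G3.
Leap in, step out — an appoggiatura.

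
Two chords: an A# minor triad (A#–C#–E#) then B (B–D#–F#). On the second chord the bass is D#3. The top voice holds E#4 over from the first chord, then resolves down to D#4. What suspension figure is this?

At the second chord the bass is D#3. The suspended E#4 lies a ninth above the bass; after resolving down by step to D#4, the interval above the bass becomes an octave.
Suspension figures are named by those two intervals: 9–8.

9–8 suspension.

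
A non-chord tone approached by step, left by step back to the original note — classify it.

Neighbor tone.

Approach: by step. Departure: by step in the opposite direction, back to the starting pitch.
Stepwise on both sides but reversing to return to the same chord tone — a neighbor tone. (Had it continued onward in the same direction it would be a passing tone instead.)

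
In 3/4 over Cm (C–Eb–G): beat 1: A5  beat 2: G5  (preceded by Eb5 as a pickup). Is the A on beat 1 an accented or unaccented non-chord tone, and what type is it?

The harmony at that moment is C minor triad (C, Eb, G); A5 is not a chord tone.
It is approached by leap up from Eb5 and left by step down to G5.
Leap in, step out — an appoggiatura.
It falls on the downbeat, so it is accented.

Accented appoggiatura.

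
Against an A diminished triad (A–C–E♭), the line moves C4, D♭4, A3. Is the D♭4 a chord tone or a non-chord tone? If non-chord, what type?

Non-chord tone — an escape tone.

The harmony at that moment is A diminished triad (A, C, E♭); D♭4 is not a chord tone.
It is approached by step up from C4 and left by leap down to A3.
Step in, leap out — an escape tone.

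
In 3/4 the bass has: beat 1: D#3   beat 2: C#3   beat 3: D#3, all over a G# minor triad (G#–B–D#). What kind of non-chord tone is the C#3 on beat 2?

The harmony at that moment is G# minor triad (G#, B, D#); C#3 is not a chord tone.
It is approached by step down from D#3 and left by step up to D#3.
Step away and step back to the same note — a neighbor tone (lower neighbor).

Lower neighbor tone.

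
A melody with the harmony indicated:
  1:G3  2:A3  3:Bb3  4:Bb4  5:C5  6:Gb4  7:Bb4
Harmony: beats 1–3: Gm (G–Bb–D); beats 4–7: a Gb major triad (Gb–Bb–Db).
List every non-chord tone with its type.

A3 (beat 2) — passing tone; C5 (beat 5) — escape tone.

The harmony at that moment is G minor triad (G, Bb, D); A3 is not a chord tone.
It is approached by step up from G3 and left by step up to Bb3.
Step in, step out in the same direction — a passing tone.
The harmony at that moment is Gb major triad (Gb, Bb, Db); C5 is not a chord tone.
It is approached by step up from Bb4 and left by leap down to Gb4.
Step in, leap out — an escape tone.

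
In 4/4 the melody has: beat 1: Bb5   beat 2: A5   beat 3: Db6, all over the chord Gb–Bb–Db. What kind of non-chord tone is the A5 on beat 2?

The harmony at that moment is Gb major triad (Gb, Bb, Db); A5 is not a chord tone.
It is approached by step down from Bb5 and left by leap up to Db6.
Step in, leap out, on a weak beat — an escape tone.

Escape tone.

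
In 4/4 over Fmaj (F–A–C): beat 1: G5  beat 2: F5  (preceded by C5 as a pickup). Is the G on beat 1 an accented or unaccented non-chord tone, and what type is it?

Accented appoggiatura.

The harmony at that moment is F major triad (F, A, C); G5 is not a chord tone.
It is approached by leap up from C5 and left by step down to F5.
Leap in, step out — an appoggiatura.
It falls on the downbeat, so it is accented.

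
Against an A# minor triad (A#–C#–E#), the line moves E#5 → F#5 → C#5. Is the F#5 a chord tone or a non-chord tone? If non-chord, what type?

The harmony at that moment is A# minor triad (A#, C#, E#); F#5 is not a chord tone.
It is approached by step up from E#5 and left by leap down to C#5.
Step in, leap out — an escape tone.

Non-chord tone — an escape tone.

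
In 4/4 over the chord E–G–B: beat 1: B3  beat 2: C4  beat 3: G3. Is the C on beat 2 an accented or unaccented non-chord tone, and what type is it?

Unaccented escape tone.

The harmony at that moment is E minor triad (E, G, B); C4 is not a chord tone.
It is approached by step up from B3 and left by leap down to G3.
Step in, leap out — an escape tone.
It falls on a weak beat, so it is unaccented.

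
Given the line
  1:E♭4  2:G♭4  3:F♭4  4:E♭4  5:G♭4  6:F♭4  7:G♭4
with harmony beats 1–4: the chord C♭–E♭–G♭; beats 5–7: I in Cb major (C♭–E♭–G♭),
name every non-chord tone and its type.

The harmony at that moment is C♭ major triad (C♭, E♭, G♭); F♭4 is not a chord tone.
It is approached by step down from G♭4 and left by step down to E♭4.
Step in, step out in the same direction — a passing tone.
The harmony at that moment is C♭ major triad (C♭, E♭, G♭); F♭4 is not a chord tone.
It is approached by step down from G♭4 and left by step up to G♭4.
Step away and step back to the same note — a neighbor tone (lower neighbor).

F♭4 (beat 3) — passing tone; F♭4 (beat 6) — neighbor tone.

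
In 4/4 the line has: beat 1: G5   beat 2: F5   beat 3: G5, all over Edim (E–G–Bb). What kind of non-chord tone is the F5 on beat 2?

Lower neighbor tone.

The harmony at that moment is E diminished triad (E, G, Bb); F5 is not a chord tone.
It is approached by step down from G5 and left by step up to G5.
Step away and step back to the same note — a neighbor tone (lower neighbor).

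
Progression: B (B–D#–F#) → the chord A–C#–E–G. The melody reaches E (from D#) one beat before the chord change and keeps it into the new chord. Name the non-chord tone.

The harmony at that moment is B major triad (B, D#, F#); E is not a chord tone.
It is approached by step up from D# and then sustained as the same pitch into the next harmony.
Arriving early and becoming a chord tone when the harmony changes — an anticipation.

E is an anticipation.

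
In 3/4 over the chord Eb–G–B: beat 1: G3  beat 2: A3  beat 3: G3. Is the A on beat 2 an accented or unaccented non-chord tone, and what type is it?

The harmony at that moment is Eb augmented triad (Eb, G, B); A3 is not a chord tone.
It is approached by step up from G3 and left by step down to G3.
Step away and step back to the same note — a neighbor tone (upper neighbor).
It falls on a weak beat, so it is unaccented.

Unaccented neighbor tone.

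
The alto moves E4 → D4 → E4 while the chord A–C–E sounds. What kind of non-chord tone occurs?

The harmony at that moment is A minor triad (A, C, E); D4 is not a chord tone.
It is approached by step down from E4 and left by step up to E4.
Step away and step back to the same note — a neighbor tone (lower neighbor).

D4 is a neighbor tone.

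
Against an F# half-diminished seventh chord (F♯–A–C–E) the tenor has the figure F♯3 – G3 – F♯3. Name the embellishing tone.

G3 is a neighbor tone.

The harmony at that moment is F♯ half-diminished seventh chord (F♯, A, C, E); G3 is not a chord tone.
It is approached by step up from F♯3 and left by step down to F♯3.
Step away and step back to the same note — a neighbor tone (upper neighbor).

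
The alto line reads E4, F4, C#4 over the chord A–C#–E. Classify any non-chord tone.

The harmony at that moment is A major triad (A, C#, E); F4 is not a chord tone.
It is approached by step up from E4 and left by leap down to C#4.
Step in, leap out — an escape tone.

F4 is an escape tone.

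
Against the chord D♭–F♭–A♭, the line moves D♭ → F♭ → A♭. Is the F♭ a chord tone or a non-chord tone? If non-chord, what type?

Db minor triad contains D♭, F♭, A♭; F♭ is the third, so it is a chord tone.

Chord tone (the third of Db minor triad).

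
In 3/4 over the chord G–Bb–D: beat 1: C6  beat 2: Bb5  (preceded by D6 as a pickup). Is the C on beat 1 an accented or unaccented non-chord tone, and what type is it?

The harmony at that moment is G minor triad (G, Bb, D); C6 is not a chord tone.
It is approached by step down from D6 and left by step down to Bb5.
Step in, step out in the same direction — a passing tone.
It falls on the downbeat, so it is accented.

Accented passing tone.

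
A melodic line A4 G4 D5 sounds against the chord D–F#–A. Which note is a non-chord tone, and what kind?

The harmony at that moment is D major triad (D, F#, A); G4 is not a chord tone.
It is approached by step down from A4 and left by leap up to D5.
Step in, leap out — an escape tone.

G4 is an escape tone.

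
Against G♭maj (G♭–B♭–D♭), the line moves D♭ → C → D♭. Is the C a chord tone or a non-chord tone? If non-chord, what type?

Non-chord tone — a neighbor tone.

The harmony at that moment is G♭ major triad (G♭, B♭, D♭); C is not a chord tone.
It is approached by step down from D♭ and left by step up to D♭.
Step away and step back to the same note — a neighbor tone (lower neighbor).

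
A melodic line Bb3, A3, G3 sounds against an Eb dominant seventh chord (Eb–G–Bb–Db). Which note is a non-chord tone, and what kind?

A3 is a passing tone.

The harmony at that moment is Eb dominant seventh chord (Eb, G, Bb, Db); A3 is not a chord tone.
It is approached by step down from Bb3 and left by step down to G3.
Step in, step out in the same direction — a passing tone.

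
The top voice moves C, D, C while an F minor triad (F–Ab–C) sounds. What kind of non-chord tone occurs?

D is a neighbor tone.

The harmony at that moment is F minor triad (F, Ab, C); D is not a chord tone.
It is approached by step up from C and left by step down to C.
Step away and step back to the same note — a neighbor tone (upper neighbor).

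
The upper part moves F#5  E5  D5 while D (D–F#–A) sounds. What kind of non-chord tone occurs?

E5 is a passing tone.

The harmony at that moment is D major triad (D, F#, A); E5 is not a chord tone.
It is approached by step down from F#5 and left by step down to D5.
Step in, step out in the same direction — a passing tone.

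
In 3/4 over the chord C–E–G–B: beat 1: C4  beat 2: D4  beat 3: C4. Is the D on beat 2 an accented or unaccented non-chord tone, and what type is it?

Unaccented neighbor tone.

The harmony at that moment is C major seventh chord (C, E, G, B); D4 is not a chord tone.
It is approached by step up from C4 and left by step down to C4.
Step away and step back to the same note — a neighbor tone (upper neighbor).
It falls on a weak beat, so it is unaccented.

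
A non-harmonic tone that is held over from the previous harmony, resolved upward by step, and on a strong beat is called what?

Approach: by preparation — the pitch is first a chord tone, then held (tied or repeated) while the harmony changes under it. Departure: up by step. Metric position: strong.
A prepared dissonance that resolves upward by step — a retardation. (The same figure resolving downward would be a suspension.)

Retardation.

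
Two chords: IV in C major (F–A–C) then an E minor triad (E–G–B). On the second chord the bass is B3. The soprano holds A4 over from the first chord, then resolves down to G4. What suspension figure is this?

7–6 suspension.

At the second chord the bass is B3. The suspended A4 lies a seventh above the bass; after resolving down by step to G4, the interval above the bass becomes a sixth.
Suspension figures are named by those two intervals: 7–6.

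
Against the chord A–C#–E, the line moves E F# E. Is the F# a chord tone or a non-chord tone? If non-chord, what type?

The harmony at that moment is A major triad (A, C#, E); F# is not a chord tone.
It is approached by step up from E and left by step down to E.
Step away and step back to the same note — a neighbor tone (upper neighbor).

Non-chord tone — a neighbor tone.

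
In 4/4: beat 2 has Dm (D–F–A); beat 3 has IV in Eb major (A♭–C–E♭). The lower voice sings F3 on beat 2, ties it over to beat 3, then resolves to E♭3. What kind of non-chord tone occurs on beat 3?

Suspension.

The harmony at that moment is A♭ major triad (A♭, C, E♭); F3 is not a chord tone.
It is held over (the same pitch as the preceding F3) and left by step down to E♭3.
Held over from the previous chord and resolving down by step — a suspension.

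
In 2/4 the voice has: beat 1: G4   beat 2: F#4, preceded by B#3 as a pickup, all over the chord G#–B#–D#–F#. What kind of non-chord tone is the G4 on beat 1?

Appoggiatura.

The harmony at that moment is G# dominant seventh chord (G#, B#, D#, F#); G4 is not a chord tone.
It is approached by leap up from B#3 and left by step down to F#4.
Leap in, step out, metrically accented — an appoggiatura.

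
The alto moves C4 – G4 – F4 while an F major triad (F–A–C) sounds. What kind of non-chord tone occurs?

G4 is an appoggiatura.

The harmony at that moment is F major triad (F, A, C); G4 is not a chord tone.
It is approached by leap up from C4 and left by step down to F4.
Leap in, step out — an appoggiatura.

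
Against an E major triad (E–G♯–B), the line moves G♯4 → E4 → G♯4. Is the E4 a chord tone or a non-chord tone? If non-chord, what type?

E major triad contains E, G♯, B; E is the root, so it is a chord tone.

Chord tone (the root of E major triad).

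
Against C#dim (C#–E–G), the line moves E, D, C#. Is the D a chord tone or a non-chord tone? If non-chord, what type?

The harmony at that moment is C# diminished triad (C#, E, G); D is not a chord tone.
It is approached by step down from E and left by step down to C#.
Step in, step out in the same direction — a passing tone.

Non-chord tone — a passing tone.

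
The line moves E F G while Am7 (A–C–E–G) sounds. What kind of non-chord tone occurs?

F is a passing tone.

The harmony at that moment is A minor seventh chord (A, C, E, G); F is not a chord tone.
It is approached by step up from E and left by step up to G.
Step in, step out in the same direction — a passing tone.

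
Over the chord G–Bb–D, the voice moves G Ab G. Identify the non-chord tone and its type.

Ab is a neighbor tone.

The harmony at that moment is G minor triad (G, Bb, D); Ab is not a chord tone.
It is approached by step up from G and left by step down to G.
Step away and step back to the same note — a neighbor tone (upper neighbor).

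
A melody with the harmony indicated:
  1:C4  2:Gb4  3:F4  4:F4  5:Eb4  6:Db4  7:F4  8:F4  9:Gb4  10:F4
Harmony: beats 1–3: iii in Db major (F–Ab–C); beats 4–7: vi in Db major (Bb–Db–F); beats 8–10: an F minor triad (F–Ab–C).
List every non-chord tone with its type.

Gb4 (beat 2) — appoggiatura; Eb4 (beat 5) — passing tone; Gb4 (beat 9) — neighbor tone.

The harmony at that moment is F minor triad (F, Ab, C); Gb4 is not a chord tone.
It is approached by leap up from C4 and left by step down to F4.
Leap in, step out — an appoggiatura.
The harmony at that moment is Bb minor triad (Bb, Db, F); Eb4 is not a chord tone.
It is approached by step down from F4 and left by step down to Db4.
Step in, step out in the same direction — a passing tone.
The harmony at that moment is F minor triad (F, Ab, C); Gb4 is not a chord tone.
It is approached by step up from F4 and left by step down to F4.
Step away and step back to the same note — a neighbor tone (upper neighbor).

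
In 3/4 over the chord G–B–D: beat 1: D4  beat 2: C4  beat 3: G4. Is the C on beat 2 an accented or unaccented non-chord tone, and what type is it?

Unaccented escape tone.

The harmony at that moment is G major triad (G, B, D); C4 is not a chord tone.
It is approached by step down from D4 and left by leap up to G4.
Step in, leap out — an escape tone.
It falls on a weak beat, so it is unaccented.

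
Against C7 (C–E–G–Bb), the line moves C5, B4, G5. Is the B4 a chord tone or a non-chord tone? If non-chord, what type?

Non-chord tone — an escape tone.

The harmony at that moment is C dominant seventh chord (C, E, G, Bb); B4 is not a chord tone.
It is approached by step down from C5 and left by leap up to G5.
Step in, leap out — an escape tone.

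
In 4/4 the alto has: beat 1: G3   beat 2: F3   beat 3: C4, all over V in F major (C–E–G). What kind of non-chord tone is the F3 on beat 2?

Escape tone.

The harmony at that moment is C major triad (C, E, G); F3 is not a chord tone.
It is approached by step down from G3 and left by leap up to C4.
Step in, leap out, on a weak beat — an escape tone.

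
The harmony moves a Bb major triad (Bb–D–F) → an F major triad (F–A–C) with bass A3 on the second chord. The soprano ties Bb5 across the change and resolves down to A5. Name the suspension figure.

9–8 suspension.

At the second chord the bass is A3. The suspended Bb5 lies a ninth above the bass; after resolving down by step to A5, the interval above the bass becomes an octave.
Suspension figures are named by those two intervals: 9–8.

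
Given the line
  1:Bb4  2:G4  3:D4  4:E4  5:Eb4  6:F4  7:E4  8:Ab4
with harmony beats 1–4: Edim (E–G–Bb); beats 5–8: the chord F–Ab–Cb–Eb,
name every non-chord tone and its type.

The harmony at that moment is E diminished triad (E, G, Bb); D4 is not a chord tone.
It is approached by leap down from G4 and left by step up to E4.
Leap in, step out — an appoggiatura.
The harmony at that moment is F half-diminished seventh chord (F, Ab, Cb, Eb); E4 is not a chord tone.
It is approached by step down from F4 and left by leap up to Ab4.
Step in, leap out — an escape tone.

D4 (beat 3) — appoggiatura; E4 (beat 7) — escape tone.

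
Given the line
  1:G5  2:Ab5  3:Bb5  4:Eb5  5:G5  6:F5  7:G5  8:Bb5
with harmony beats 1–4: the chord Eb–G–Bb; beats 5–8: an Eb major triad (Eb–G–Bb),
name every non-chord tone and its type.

Ab5 (beat 2) — passing tone; F5 (beat 6) — neighbor tone.

The harmony at that moment is Eb major triad (Eb, G, Bb); Ab5 is not a chord tone.
It is approached by step up from G5 and left by step up to Bb5.
Step in, step out in the same direction — a passing tone.
The harmony at that moment is Eb major triad (Eb, G, Bb); F5 is not a chord tone.
It is approached by step down from G5 and left by step up to G5.
Step away and step back to the same note — a neighbor tone (lower neighbor).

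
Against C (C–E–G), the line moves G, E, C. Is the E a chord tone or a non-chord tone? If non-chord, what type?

C major triad contains C, E, G; E is the third, so it is a chord tone.

Chord tone (the third of C major triad).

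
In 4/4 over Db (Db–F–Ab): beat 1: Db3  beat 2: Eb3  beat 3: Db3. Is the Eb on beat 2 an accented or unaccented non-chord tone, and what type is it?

The harmony at that moment is Db major triad (Db, F, Ab); Eb3 is not a chord tone.
It is approached by step up from Db3 and left by step down to Db3.
Step away and step back to the same note — a neighbor tone (upper neighbor).
It falls on a weak beat, so it is unaccented.

Unaccented neighbor tone.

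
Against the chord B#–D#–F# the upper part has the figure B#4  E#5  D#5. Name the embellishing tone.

The harmony at that moment is B# diminished triad (B#, D#, F#); E#5 is not a chord tone.
It is approached by leap up from B#4 and left by step down to D#5.
Leap in, step out — an appoggiatura.

E#5 is an appoggiatura.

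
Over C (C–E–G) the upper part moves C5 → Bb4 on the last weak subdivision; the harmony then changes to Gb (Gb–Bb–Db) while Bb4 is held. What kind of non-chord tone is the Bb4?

Bb4 is an anticipation.

The harmony at that moment is C major triad (C, E, G); Bb4 is not a chord tone.
It is approached by step down from C5 and then sustained as the same pitch into the next harmony.
Arriving early and becoming a chord tone when the harmony changes — an anticipation.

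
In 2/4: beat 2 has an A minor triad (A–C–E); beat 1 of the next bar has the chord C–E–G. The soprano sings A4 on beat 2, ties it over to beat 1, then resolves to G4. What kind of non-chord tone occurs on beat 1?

Suspension.

The harmony at that moment is C major triad (C, E, G); A4 is not a chord tone.
It is held over (the same pitch as the preceding A4) and left by step down to G4.
Held over from the previous chord and resolving down by step — a suspension.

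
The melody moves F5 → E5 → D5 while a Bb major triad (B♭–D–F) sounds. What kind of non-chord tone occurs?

E5 is a passing tone.

The harmony at that moment is B♭ major triad (B♭, D, F); E5 is not a chord tone.
It is approached by step down from F5 and left by step down to D5.
Step in, step out in the same direction — a passing tone.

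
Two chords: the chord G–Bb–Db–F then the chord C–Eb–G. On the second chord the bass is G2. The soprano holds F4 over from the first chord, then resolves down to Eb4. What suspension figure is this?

At the second chord the bass is G2. The suspended F4 lies a seventh above the bass; after resolving down by step to Eb4, the interval above the bass becomes a sixth.
Suspension figures are named by those two intervals: 7–6.

7–6 suspension.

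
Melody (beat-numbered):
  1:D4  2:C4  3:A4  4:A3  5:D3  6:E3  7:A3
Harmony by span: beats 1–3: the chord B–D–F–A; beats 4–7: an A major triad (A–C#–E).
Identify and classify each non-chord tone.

The harmony at that moment is B half-diminished seventh chord (B, D, F, A); C4 is not a chord tone.
It is approached by step down from D4 and left by leap up to A4.
Step in, leap out — an escape tone.
The harmony at that moment is A major triad (A, C#, E); D3 is not a chord tone.
It is approached by leap down from A3 and left by step up to E3.
Leap in, step out — an appoggiatura.

C4 (beat 2) — escape tone; D3 (beat 5) — appoggiatura.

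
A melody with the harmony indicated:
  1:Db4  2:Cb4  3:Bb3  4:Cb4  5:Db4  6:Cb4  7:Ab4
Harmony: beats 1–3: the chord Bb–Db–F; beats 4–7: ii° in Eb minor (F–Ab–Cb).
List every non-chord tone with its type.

Cb4 (beat 2) — passing tone; Db4 (beat 5) — neighbor tone.

The harmony at that moment is Bb minor triad (Bb, Db, F); Cb4 is not a chord tone.
It is approached by step down from Db4 and left by step down to Bb3.
Step in, step out in the same direction — a passing tone.
The harmony at that moment is F diminished triad (F, Ab, Cb); Db4 is not a chord tone.
It is approached by step up from Cb4 and left by step down to Cb4.
Step away and step back to the same note — a neighbor tone (upper neighbor).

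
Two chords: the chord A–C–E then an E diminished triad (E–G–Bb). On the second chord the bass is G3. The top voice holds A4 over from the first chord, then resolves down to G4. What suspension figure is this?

At the second chord the bass is G3. The suspended A4 lies a ninth above the bass; after resolving down by step to G4, the interval above the bass becomes an octave.
Suspension figures are named by those two intervals: 9–8.

9–8 suspension.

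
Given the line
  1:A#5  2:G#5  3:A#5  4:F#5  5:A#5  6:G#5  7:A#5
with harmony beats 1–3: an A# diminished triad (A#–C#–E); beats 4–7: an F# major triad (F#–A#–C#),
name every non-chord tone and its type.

G#5 (beat 2) — neighbor tone; G#5 (beat 6) — neighbor tone.

The harmony at that moment is A# diminished triad (A#, C#, E); G#5 is not a chord tone.
It is approached by step down from A#5 and left by step up to A#5.
Step away and step back to the same note — a neighbor tone (lower neighbor).
The harmony at that moment is F# major triad (F#, A#, C#); G#5 is not a chord tone.
It is approached by step down from A#5 and left by step up to A#5.
Step away and step back to the same note — a neighbor tone (lower neighbor).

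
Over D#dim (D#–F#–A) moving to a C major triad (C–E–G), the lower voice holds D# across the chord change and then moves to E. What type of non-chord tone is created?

The harmony at that moment is C major triad (C, E, G); D# is not a chord tone.
It is held over (the same pitch as the preceding D#) and left by step up to E.
Held over from the previous chord and resolving up by step — a retardation.

D# is a retardation.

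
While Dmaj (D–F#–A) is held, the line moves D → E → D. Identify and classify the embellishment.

E is a neighbor tone.

The harmony at that moment is D major triad (D, F#, A); E is not a chord tone.
It is approached by step up from D and left by step down to D.
Step away and step back to the same note — a neighbor tone (upper neighbor).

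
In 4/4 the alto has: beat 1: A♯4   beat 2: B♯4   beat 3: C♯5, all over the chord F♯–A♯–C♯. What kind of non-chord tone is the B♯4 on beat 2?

The harmony at that moment is F♯ major triad (F♯, A♯, C♯); B♯4 is not a chord tone.
It is approached by step up from A♯4 and left by step up to C♯5.
Step in, step out in the same direction — a passing tone.

Passing tone.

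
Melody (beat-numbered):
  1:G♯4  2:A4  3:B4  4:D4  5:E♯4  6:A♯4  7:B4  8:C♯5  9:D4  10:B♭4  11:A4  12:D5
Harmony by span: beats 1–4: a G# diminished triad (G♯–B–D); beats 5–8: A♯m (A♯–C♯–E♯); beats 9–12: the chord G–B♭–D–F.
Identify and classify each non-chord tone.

The harmony at that moment is G♯ diminished triad (G♯, B, D); A4 is not a chord tone.
It is approached by step up from G♯4 and left by step up to B4.
Step in, step out in the same direction — a passing tone.
The harmony at that moment is A♯ minor triad (A♯, C♯, E♯); B4 is not a chord tone.
It is approached by step up from A♯4 and left by step up to C♯5.
Step in, step out in the same direction — a passing tone.
The harmony at that moment is G minor seventh chord (G, B♭, D, F); A4 is not a chord tone.
It is approached by step down from B♭4 and left by leap up to D5.
Step in, leap out — an escape tone.

A4 (beat 2) — passing tone; B4 (beat 7) — passing tone; A4 (beat 11) — escape tone.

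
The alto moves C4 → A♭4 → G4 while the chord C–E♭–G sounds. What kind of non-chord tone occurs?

A♭4 is an appoggiatura.

The harmony at that moment is C minor triad (C, E♭, G); A♭4 is not a chord tone.
It is approached by leap up from C4 and left by step down to G4.
Leap in, step out — an appoggiatura.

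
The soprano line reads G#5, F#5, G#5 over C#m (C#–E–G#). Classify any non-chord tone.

F#5 is a neighbor tone.

The harmony at that moment is C# minor triad (C#, E, G#); F#5 is not a chord tone.
It is approached by step down from G#5 and left by step up to G#5.
Step away and step back to the same note — a neighbor tone (lower neighbor).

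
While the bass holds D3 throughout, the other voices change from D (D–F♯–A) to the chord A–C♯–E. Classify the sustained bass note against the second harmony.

Pedal tone (pedal point).

The harmony at that moment is A major triad (A, C♯, E); D3 is not a chord tone.
It is held over (the same pitch as the preceding D3) and then sustained as the same pitch into the next harmony.
Sustained through a change of harmony — a pedal tone.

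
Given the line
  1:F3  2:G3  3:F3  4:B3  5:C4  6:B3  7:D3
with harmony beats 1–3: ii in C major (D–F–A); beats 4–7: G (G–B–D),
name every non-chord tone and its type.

The harmony at that moment is D minor triad (D, F, A); G3 is not a chord tone.
It is approached by step up from F3 and left by step down to F3.
Step away and step back to the same note — a neighbor tone (upper neighbor).
The harmony at that moment is G major triad (G, B, D); C4 is not a chord tone.
It is approached by step up from B3 and left by step down to B3.
Step away and step back to the same note — a neighbor tone (upper neighbor).

G3 (beat 2) — neighbor tone; C4 (beat 5) — neighbor tone.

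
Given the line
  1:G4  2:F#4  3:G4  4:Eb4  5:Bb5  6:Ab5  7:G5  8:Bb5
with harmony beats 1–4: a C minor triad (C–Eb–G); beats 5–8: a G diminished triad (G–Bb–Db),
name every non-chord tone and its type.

The harmony at that moment is C minor triad (C, Eb, G); F#4 is not a chord tone.
It is approached by step down from G4 and left by step up to G4.
Step away and step back to the same note — a neighbor tone (lower neighbor).
The harmony at that moment is G diminished triad (G, Bb, Db); Ab5 is not a chord tone.
It is approached by step down from Bb5 and left by step down to G5.
Step in, step out in the same direction — a passing tone.

F#4 (beat 2) — neighbor tone; Ab5 (beat 6) — passing tone.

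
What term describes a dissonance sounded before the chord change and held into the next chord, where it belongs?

Anticipation.

Approach: ahead of the chord change (typically by step), so it is dissonant against the current harmony. Departure: none — the same pitch is restated or held and is a chord tone of the new harmony.
Dissonant first, consonant once the harmony catches up: the note simply arrives early — an anticipation. (The reverse timing, consonant first and dissonant after the change, would be a suspension or retardation.)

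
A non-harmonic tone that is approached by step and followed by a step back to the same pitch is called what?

Approach: by step. Departure: by step in the opposite direction, back to the starting pitch.
Stepwise on both sides but reversing to return to the same chord tone — a neighbor tone. (Had it continued onward in the same direction it would be a passing tone instead.)

Neighbor tone.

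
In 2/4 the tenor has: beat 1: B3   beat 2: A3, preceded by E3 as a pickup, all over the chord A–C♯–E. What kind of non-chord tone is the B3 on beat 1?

Appoggiatura.

The harmony at that moment is A major triad (A, C♯, E); B3 is not a chord tone.
It is approached by leap up from E3 and left by step down to A3.
Leap in, step out, metrically accented — an appoggiatura.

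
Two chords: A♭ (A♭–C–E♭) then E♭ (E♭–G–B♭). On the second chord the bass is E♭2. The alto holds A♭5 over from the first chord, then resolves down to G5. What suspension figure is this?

At the second chord the bass is E♭2. The suspended A♭5 lies a fourth above the bass; after resolving down by step to G5, the interval above the bass becomes a third.
Suspension figures are named by those two intervals: 4–3.

4–3 suspension.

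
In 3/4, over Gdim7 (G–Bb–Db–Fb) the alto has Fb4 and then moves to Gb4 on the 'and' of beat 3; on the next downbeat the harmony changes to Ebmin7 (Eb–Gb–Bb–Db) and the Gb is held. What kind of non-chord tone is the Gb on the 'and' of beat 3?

Anticipation.

The harmony at that moment is G diminished seventh chord (G, Bb, Db, Fb); Gb4 is not a chord tone.
It is approached by step up from Fb4 and then sustained as the same pitch into the next harmony.
Arriving early and becoming a chord tone when the harmony changes — an anticipation.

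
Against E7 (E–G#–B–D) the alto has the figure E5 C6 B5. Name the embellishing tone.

C6 is an appoggiatura.

The harmony at that moment is E dominant seventh chord (E, G#, B, D); C6 is not a chord tone.
It is approached by leap up from E5 and left by step down to B5.
Leap in, step out — an appoggiatura.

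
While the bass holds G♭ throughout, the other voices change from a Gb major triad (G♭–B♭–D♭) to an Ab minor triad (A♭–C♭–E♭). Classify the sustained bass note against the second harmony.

The harmony at that moment is A♭ minor triad (A♭, C♭, E♭); G♭ is not a chord tone.
It is held over (the same pitch as the preceding G♭) and then sustained as the same pitch into the next harmony.
Sustained through a change of harmony — a pedal tone.

Pedal tone (pedal point).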